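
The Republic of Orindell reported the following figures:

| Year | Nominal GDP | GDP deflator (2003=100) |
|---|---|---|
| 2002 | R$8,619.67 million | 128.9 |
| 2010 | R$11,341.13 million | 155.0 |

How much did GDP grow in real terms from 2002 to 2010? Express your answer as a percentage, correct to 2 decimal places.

9.42%

Real GDP 2002 = 8619.67 / 1.289 = 6687.10.
Real GDP 2010 = 11341.13 / 1.550 = 7316.86.
Real growth = 7316.86 / 6687.10 − 1 = 0.0942.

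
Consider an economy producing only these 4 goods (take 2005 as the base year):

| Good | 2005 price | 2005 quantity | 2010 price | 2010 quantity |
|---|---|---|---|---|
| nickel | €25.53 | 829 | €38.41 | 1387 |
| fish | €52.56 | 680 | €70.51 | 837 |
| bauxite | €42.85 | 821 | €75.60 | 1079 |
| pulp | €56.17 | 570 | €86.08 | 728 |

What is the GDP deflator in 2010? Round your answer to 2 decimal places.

Nominal GDP 2010 = 38.41·1387 + 70.51·837 + 75.60·1079 + 86.08·728 = 256530.18.
Real GDP 2010 (at 2005 prices) = 25.53·1387 + 52.56·837 + 42.85·1079 + 56.17·728 = 166529.74.
Deflator = Nominal/Real × 100 = 256530.18/166529.74 × 100 = 154.045.

154.04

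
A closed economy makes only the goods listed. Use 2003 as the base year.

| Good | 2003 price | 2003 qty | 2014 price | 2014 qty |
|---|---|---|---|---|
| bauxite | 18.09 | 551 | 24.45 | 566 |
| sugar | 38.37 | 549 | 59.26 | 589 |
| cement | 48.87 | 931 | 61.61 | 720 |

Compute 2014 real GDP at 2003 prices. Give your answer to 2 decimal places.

Real GDP 2014 = Σ (p_2003 × q_2014) = 18.09·566 + 38.37·589 + 48.87·720 = 68025.27.

68025.27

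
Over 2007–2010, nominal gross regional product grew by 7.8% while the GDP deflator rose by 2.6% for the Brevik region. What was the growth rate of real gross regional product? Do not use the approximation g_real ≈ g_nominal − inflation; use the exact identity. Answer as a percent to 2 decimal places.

(1 + g_nom) = (1 + g_real)(1 + π), so g_real = 1.0780 / 1.0260 − 1 = 0.05068.

5.07%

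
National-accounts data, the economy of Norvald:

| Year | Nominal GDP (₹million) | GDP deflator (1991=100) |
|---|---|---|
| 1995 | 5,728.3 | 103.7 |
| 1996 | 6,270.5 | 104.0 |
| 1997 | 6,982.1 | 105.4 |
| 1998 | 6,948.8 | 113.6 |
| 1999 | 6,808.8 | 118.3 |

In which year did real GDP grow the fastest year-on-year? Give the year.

1996: real = 6270.5/1.040 = 6029.33; growth vs 1995 (5523.92) = 9.15%.
1997: real = 6982.1/1.054 = 6624.38; growth vs 1996 (6029.33) = 9.87%.
1998: real = 6948.8/1.136 = 6116.90; growth vs 1997 (6624.38) = -7.66%.
1999: real = 6808.8/1.183 = 5755.54; growth vs 1998 (6116.90) = -5.91%.

1997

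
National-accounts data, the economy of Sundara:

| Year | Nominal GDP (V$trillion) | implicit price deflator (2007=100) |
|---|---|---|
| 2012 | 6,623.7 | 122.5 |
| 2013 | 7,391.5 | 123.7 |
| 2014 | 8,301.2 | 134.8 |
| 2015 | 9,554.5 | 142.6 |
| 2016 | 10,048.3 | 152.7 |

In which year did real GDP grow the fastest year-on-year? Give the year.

2013: real = 7391.5/1.237 = 5975.34; growth vs 2012 (5407.10) = 10.51%.
2014: real = 8301.2/1.348 = 6158.16; growth vs 2013 (5975.34) = 3.06%.
2015: real = 9554.5/1.426 = 6700.21; growth vs 2014 (6158.16) = 8.80%.
2016: real = 10048.3/1.527 = 6580.42; growth vs 2015 (6700.21) = -1.79%.

2013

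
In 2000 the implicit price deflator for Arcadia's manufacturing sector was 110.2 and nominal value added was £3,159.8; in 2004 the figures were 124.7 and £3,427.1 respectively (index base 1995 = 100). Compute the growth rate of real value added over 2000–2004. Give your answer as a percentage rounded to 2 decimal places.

Real value added 2000 = 3159.8 / 1.102 = 2867.33.
Real value added 2004 = 3427.1 / 1.247 = 2748.28.
Real growth = 2748.28 / 2867.33 − 1 = -0.0415.

-4.15%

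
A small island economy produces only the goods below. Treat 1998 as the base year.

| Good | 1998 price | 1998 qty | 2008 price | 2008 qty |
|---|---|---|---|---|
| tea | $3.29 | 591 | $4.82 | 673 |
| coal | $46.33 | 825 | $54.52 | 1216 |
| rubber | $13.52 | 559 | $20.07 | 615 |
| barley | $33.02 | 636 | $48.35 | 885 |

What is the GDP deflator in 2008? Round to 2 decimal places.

Nominal GDP 2008 = 4.82·673 + 54.52·1216 + 20.07·615 + 48.35·885 = 124672.98.
Real GDP 2008 (at 1998 prices) = 3.29·673 + 46.33·1216 + 13.52·615 + 33.02·885 = 96088.95.
Deflator = Nominal/Real × 100 = 124672.98/96088.95 × 100 = 129.747.

129.75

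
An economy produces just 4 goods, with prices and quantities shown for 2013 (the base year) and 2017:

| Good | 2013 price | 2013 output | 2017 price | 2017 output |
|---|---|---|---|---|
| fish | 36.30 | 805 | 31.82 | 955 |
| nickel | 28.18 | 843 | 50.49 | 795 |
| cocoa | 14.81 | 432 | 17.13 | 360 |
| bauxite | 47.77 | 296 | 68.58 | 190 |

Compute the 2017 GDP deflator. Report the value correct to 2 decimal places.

125.53

Nominal GDP 2017 = 31.82·955 + 50.49·795 + 17.13·360 + 68.58·190 = 89724.65.
Real GDP 2017 (at 2013 prices) = 36.30·955 + 28.18·795 + 14.81·360 + 47.77·190 = 71477.50.
Deflator = Nominal/Real × 100 = 89724.65/71477.50 × 100 = 125.529.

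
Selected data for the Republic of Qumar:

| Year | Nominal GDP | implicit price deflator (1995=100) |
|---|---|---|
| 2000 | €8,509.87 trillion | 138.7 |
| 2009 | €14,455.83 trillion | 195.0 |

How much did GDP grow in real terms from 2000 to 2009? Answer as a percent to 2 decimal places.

Real GDP 2000 = 8509.87 / 1.387 = 6135.45.
Real GDP 2009 = 14455.83 / 1.950 = 7413.25.
Real growth = 7413.25 / 6135.45 − 1 = 0.2083.

20.83%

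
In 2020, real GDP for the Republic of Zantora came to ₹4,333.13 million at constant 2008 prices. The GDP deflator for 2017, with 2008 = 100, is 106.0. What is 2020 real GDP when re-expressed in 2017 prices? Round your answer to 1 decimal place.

₹4,593.1 million

Real GDP in 2017 prices = Real GDP in 2008 prices × (P_2017/P_2008) = 4333.13 × 1.060 = 4593.12.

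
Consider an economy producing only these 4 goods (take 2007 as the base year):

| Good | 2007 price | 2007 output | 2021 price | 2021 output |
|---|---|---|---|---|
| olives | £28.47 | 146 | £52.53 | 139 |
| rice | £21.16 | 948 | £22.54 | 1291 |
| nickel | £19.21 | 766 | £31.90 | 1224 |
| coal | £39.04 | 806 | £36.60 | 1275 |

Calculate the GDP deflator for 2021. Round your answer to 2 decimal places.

Nominal GDP 2021 = 52.53·139 + 22.54·1291 + 31.90·1224 + 36.60·1275 = 122111.41.
Real GDP 2021 (at 2007 prices) = 28.47·139 + 21.16·1291 + 19.21·1224 + 39.04·1275 = 104563.93.
Deflator = Nominal/Real × 100 = 122111.41/104563.93 × 100 = 116.782.

116.78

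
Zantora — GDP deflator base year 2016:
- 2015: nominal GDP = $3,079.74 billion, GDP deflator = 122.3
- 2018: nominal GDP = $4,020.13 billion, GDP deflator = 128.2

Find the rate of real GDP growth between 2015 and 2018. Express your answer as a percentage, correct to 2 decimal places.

Real GDP 2015 = 3079.74 / 1.223 = 2518.18.
Real GDP 2018 = 4020.13 / 1.282 = 3135.83.
Real growth = 3135.83 / 2518.18 − 1 = 0.2453.

24.53%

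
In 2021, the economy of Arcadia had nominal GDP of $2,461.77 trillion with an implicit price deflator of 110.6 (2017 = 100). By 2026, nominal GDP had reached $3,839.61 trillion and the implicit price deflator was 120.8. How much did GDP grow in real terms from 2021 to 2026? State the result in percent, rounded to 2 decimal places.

42.80%

Real GDP 2021 = 2461.77 / 1.106 = 2225.83.
Real GDP 2026 = 3839.61 / 1.208 = 3178.49.
Real growth = 3178.49 / 2225.83 − 1 = 0.4280.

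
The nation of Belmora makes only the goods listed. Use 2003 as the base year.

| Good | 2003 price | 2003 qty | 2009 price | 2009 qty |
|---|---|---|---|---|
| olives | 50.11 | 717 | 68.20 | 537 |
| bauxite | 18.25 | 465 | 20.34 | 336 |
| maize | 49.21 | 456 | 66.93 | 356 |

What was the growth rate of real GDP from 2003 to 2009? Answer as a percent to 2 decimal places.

-24.37%

Real GDP 2003 = Nominal GDP 2003 = 50.11·717 + 18.25·465 + 49.21·456 = 66854.88.
Real GDP 2009 (at 2003 prices) = 50.11·537 + 18.25·336 + 49.21·356 = 50559.83.
Real growth = 50559.83/66854.88 − 1 = -0.2437.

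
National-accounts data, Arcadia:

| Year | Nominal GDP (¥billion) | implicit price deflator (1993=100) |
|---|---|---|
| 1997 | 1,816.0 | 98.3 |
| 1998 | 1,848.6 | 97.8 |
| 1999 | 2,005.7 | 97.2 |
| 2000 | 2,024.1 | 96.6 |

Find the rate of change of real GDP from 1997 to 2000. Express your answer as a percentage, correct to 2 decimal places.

Real GDP 1997 = 1816.0/0.983 = 1847.41.
Real GDP 2000 = 2024.1/0.966 = 2095.34.
Change = 2095.34/1847.41 − 1 = 0.1342.

13.42%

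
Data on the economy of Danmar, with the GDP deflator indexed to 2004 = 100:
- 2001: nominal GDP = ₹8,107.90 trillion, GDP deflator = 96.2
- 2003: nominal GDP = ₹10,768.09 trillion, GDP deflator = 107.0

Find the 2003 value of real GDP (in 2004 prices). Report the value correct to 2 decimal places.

Real GDP = Nominal / (GDP deflator/100) = 10768.09 / 1.070 = 10063.64.

₹10,063.64 trillion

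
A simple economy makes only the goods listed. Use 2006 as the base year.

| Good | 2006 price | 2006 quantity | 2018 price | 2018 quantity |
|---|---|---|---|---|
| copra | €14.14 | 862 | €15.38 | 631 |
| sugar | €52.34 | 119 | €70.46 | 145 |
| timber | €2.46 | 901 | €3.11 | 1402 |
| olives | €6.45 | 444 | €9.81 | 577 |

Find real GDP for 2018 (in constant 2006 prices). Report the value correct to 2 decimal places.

€23682.21

Real GDP 2018 = Σ (p_2006 × q_2018) = 14.14·631 + 52.34·145 + 2.46·1402 + 6.45·577 = 23682.21.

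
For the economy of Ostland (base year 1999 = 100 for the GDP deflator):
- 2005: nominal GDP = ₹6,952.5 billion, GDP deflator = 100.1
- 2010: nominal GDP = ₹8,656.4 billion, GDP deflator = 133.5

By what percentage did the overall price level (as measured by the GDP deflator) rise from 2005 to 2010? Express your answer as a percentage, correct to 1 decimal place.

33.4%

Price-level change = 133.5 / 100.1 − 1 = 0.3337.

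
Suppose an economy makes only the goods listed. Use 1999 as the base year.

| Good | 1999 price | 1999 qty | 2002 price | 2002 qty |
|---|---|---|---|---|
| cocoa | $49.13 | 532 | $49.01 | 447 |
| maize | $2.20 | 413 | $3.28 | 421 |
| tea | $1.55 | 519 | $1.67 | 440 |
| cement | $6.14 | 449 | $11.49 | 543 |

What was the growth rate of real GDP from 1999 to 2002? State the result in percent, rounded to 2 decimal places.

-12.10%

Real GDP 1999 = Nominal GDP 1999 = 49.13·532 + 2.20·413 + 1.55·519 + 6.14·449 = 30607.07.
Real GDP 2002 (at 1999 prices) = 49.13·447 + 2.20·421 + 1.55·440 + 6.14·543 = 26903.33.
Real growth = 26903.33/30607.07 − 1 = -0.1210.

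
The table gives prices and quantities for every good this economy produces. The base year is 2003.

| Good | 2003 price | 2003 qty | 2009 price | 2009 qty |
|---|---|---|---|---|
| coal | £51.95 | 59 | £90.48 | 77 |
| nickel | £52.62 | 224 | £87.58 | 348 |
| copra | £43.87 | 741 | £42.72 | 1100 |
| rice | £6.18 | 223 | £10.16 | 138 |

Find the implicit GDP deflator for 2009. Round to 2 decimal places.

Nominal GDP 2009 = 90.48·77 + 87.58·348 + 42.72·1100 + 10.16·138 = 85838.88.
Real GDP 2009 (at 2003 prices) = 51.95·77 + 52.62·348 + 43.87·1100 + 6.18·138 = 71421.75.
Deflator = Nominal/Real × 100 = 85838.88/71421.75 × 100 = 120.186.

120.19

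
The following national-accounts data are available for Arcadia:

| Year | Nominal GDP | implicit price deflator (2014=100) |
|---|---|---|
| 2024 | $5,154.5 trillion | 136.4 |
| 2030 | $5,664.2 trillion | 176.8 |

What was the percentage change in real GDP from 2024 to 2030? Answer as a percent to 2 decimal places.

-15.22%

Deflate each year: 2024 → 5154.5/1.364 = 3778.96; 2030 → 5664.2/1.768 = 3203.73.
So real GDP changed by 3203.73/3778.96 − 1 = -0.1522, i.e. -15.22%.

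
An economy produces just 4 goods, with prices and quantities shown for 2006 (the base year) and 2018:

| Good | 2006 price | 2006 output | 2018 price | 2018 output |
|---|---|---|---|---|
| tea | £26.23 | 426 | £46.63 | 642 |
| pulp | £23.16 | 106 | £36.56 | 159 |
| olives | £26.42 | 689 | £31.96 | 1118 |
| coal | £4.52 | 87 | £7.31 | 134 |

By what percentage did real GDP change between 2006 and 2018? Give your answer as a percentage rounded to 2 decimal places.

Real GDP 2006 = Nominal GDP 2006 = 26.23·426 + 23.16·106 + 26.42·689 + 4.52·87 = 32225.56.
Real GDP 2018 (at 2006 prices) = 26.23·642 + 23.16·159 + 26.42·1118 + 4.52·134 = 50665.34.
Real growth = 50665.34/32225.56 − 1 = 0.5722.

57.22%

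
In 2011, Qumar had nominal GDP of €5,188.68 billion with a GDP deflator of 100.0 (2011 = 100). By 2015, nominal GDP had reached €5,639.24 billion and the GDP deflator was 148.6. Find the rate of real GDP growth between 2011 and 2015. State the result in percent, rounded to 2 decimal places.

Real GDP 2011 = 5188.68 / 1.000 = 5188.68.
Real GDP 2015 = 5639.24 / 1.486 = 3794.91.
Real growth = 3794.91 / 5188.68 − 1 = -0.2686.

-26.86%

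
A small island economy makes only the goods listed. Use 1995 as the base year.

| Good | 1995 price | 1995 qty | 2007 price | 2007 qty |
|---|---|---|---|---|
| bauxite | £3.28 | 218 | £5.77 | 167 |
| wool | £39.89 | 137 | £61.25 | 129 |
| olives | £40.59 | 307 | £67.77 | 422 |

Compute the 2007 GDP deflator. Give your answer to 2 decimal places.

Nominal GDP 2007 = 5.77·167 + 61.25·129 + 67.77·422 = 37463.78.
Real GDP 2007 (at 1995 prices) = 3.28·167 + 39.89·129 + 40.59·422 = 22822.55.
Deflator = Nominal/Real × 100 = 37463.78/22822.55 × 100 = 164.152.

164.15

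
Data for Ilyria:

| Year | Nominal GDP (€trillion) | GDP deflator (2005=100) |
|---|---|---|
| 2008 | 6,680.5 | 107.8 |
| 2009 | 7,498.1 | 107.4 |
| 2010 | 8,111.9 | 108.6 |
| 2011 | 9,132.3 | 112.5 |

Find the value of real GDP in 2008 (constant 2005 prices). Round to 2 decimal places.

€6,197.12 trillion

Real GDP 2008 = 6680.5 / 1.078 = 6197.12.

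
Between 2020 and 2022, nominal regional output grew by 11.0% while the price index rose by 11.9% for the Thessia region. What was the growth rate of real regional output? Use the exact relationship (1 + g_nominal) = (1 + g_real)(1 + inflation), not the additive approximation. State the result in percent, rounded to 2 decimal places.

(1 + g_nom) = (1 + g_real)(1 + π), so g_real = 1.1100 / 1.1190 − 1 = -0.00804.

-0.80%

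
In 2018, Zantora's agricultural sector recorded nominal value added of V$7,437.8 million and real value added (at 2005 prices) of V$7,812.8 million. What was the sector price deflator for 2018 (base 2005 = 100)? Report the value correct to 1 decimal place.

95.2

sector price deflator = (Nominal / Real) × 100 = 7437.8 / 7812.8 × 100 = 95.20.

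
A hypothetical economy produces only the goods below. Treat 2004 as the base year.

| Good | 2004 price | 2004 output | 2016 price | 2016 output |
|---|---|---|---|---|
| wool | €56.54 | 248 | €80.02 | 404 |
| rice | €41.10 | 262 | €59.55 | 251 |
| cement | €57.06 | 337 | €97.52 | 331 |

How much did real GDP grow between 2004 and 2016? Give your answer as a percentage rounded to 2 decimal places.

18.23%

Real GDP 2004 = Nominal GDP 2004 = 56.54·248 + 41.10·262 + 57.06·337 = 44019.34.
Real GDP 2016 (at 2004 prices) = 56.54·404 + 41.10·251 + 57.06·331 = 52045.12.
Real growth = 52045.12/44019.34 − 1 = 0.1823.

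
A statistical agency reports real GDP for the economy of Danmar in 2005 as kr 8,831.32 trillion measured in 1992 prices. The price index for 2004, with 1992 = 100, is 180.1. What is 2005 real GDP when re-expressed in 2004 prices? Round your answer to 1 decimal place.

Real GDP in 2004 prices = Real GDP in 1992 prices × (P_2004/P_1992) = 8831.32 × 1.801 = 15905.21.

kr 15,905.2 trillion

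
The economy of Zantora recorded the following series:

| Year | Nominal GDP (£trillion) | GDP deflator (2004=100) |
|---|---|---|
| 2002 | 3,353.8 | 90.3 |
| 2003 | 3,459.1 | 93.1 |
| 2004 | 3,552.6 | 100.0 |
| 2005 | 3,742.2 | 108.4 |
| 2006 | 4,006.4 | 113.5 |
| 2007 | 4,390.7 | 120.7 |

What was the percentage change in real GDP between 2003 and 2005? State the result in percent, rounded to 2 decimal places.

-7.09%

Real GDP 2003 = 3459.1/0.931 = 3715.47.
Real GDP 2005 = 3742.2/1.084 = 3452.21.
Change = 3452.21/3715.47 − 1 = -0.0709.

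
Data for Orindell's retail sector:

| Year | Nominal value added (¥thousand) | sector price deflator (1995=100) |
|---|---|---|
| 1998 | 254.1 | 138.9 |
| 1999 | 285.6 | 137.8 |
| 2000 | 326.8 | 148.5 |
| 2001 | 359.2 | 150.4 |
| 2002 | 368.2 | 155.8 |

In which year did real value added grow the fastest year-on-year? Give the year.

1999

1999: real = 285.6/1.378 = 207.26; growth vs 1998 (182.94) = 13.29%.
2000: real = 326.8/1.485 = 220.07; growth vs 1999 (207.26) = 6.18%.
2001: real = 359.2/1.504 = 238.83; growth vs 2000 (220.07) = 8.52%.
2002: real = 368.2/1.558 = 236.33; growth vs 2001 (238.83) = -1.05%.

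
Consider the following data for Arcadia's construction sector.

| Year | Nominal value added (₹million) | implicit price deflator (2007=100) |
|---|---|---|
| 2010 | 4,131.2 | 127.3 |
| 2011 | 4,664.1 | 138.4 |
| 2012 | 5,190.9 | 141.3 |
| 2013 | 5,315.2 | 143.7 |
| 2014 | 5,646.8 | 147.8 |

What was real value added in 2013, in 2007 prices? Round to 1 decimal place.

Real value added 2013 = 5315.2 / 1.437 = 3698.82.

₹3,698.8 million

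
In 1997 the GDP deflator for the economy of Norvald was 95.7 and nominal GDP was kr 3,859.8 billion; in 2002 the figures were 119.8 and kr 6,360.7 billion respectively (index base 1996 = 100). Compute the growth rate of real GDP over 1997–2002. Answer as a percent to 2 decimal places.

Real GDP 1997 = 3859.8 / 0.957 = 4033.23.
Real GDP 2002 = 6360.7 / 1.198 = 5309.43.
Real growth = 5309.43 / 4033.23 − 1 = 0.3164.

31.64%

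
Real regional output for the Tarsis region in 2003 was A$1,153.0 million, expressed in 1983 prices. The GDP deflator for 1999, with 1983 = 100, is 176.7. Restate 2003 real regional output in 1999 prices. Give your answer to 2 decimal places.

A$2,037.35 million

Real regional output in 1999 prices = Real regional output in 1983 prices × (P_1999/P_1983) = 1153.0 × 1.767 = 2037.35.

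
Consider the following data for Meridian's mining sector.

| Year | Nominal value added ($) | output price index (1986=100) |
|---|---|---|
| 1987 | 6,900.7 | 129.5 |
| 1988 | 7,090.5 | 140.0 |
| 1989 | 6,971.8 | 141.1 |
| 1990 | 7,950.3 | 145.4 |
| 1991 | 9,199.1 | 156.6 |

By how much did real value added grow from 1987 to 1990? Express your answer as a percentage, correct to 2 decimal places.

2.61%

Real value added 1987 = 6900.7/1.295 = 5328.73.
Real value added 1990 = 7950.3/1.454 = 5467.88.
Change = 5467.88/5328.73 − 1 = 0.0261.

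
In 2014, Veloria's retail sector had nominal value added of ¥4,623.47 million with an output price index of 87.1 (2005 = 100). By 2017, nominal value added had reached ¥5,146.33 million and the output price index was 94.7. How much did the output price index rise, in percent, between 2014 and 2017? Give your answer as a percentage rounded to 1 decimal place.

Price-level change = 94.7 / 87.1 − 1 = 0.0873.

8.7%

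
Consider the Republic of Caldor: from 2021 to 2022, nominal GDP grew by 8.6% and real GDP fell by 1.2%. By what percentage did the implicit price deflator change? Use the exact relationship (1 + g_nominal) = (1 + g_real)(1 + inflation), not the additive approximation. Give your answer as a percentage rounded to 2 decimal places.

9.92%

(1 + g_nom) = (1 + g_real)(1 + π), so π = 1.0860 / 0.9880 − 1 = 0.09919.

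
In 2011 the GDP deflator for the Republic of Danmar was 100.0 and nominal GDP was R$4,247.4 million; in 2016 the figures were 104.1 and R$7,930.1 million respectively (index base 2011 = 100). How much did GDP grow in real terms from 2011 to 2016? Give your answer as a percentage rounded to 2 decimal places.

Deflate each year: 2011 → 4247.4/1.000 = 4247.40; 2016 → 7930.1/1.041 = 7617.77.
So real GDP changed by 7617.77/4247.40 − 1 = 0.7935, i.e. 79.35%.

79.35%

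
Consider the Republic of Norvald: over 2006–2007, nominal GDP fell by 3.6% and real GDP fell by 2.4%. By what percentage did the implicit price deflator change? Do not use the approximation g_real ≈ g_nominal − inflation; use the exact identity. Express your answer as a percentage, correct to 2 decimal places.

-1.23%

(1 + g_nom) = (1 + g_real)(1 + π), so π = 0.9640 / 0.9760 − 1 = -0.01230.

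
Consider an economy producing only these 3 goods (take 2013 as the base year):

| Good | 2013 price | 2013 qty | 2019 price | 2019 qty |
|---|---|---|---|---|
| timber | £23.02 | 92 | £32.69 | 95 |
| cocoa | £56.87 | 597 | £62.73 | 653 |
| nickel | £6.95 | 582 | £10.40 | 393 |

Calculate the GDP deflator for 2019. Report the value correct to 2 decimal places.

114.51

Nominal GDP 2019 = 32.69·95 + 62.73·653 + 10.40·393 = 48155.44.
Real GDP 2019 (at 2013 prices) = 23.02·95 + 56.87·653 + 6.95·393 = 42054.36.
Deflator = Nominal/Real × 100 = 48155.44/42054.36 × 100 = 114.508.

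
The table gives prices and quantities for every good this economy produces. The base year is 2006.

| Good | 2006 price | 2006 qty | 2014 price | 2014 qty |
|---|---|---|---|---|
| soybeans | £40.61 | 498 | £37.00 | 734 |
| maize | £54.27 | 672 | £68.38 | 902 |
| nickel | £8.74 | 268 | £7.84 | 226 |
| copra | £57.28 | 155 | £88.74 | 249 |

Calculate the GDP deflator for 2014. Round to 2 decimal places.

118.64

Nominal GDP 2014 = 37.00·734 + 68.38·902 + 7.84·226 + 88.74·249 = 112704.86.
Real GDP 2014 (at 2006 prices) = 40.61·734 + 54.27·902 + 8.74·226 + 57.28·249 = 94997.24.
Deflator = Nominal/Real × 100 = 112704.86/94997.24 × 100 = 118.640.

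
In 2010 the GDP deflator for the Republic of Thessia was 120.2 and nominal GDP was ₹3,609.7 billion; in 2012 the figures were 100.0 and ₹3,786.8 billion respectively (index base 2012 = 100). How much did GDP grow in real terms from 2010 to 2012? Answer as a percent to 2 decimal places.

26.10%

Deflate each year: 2010 → 3609.7/1.202 = 3003.08; 2012 → 3786.8/1.000 = 3786.80.
So real GDP changed by 3786.80/3003.08 − 1 = 0.2610, i.e. 26.10%.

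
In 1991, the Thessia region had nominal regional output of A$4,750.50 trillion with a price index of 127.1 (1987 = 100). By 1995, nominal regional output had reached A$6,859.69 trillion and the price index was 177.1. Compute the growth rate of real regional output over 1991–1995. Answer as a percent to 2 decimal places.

Deflate each year: 1991 → 4750.50/1.271 = 3737.61; 1995 → 6859.69/1.771 = 3873.34.
So real regional output changed by 3873.34/3737.61 − 1 = 0.0363, i.e. 3.63%.

3.63%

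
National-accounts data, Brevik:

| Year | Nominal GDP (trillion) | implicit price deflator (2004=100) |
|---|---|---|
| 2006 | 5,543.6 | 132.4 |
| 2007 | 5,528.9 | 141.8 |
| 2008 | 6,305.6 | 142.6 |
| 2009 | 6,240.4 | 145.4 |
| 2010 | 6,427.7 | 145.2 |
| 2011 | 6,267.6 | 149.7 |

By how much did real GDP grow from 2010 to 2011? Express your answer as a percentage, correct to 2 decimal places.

Real GDP 2010 = 6427.7/1.452 = 4426.79.
Real GDP 2011 = 6267.6/1.497 = 4186.77.
Change = 4186.77/4426.79 − 1 = -0.0542.

-5.42%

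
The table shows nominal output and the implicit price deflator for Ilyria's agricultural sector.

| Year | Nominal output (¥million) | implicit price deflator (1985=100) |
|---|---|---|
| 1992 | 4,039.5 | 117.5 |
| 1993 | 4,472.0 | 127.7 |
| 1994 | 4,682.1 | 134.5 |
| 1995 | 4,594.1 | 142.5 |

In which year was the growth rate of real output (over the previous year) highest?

1993

1993: real = 4472.0/1.277 = 3501.96; growth vs 1992 (3437.87) = 1.86%.
1994: real = 4682.1/1.345 = 3481.12; growth vs 1993 (3501.96) = -0.60%.
1995: real = 4594.1/1.425 = 3223.93; growth vs 1994 (3481.12) = -7.39%.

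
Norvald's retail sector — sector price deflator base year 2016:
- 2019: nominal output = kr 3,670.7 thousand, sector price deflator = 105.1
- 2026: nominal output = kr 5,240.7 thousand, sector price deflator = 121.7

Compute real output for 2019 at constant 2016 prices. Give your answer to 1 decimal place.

Real output = Nominal / (sector price deflator/100) = 3670.7 / 1.051 = 3492.58.

kr 3,492.6 thousand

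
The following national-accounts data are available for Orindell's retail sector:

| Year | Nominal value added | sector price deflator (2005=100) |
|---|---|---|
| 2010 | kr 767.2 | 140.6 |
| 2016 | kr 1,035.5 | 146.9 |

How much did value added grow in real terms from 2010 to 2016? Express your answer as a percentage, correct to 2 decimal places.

29.18%

Deflate each year: 2010 → 767.2/1.406 = 545.66; 2016 → 1035.5/1.469 = 704.90.
So real value added changed by 704.90/545.66 − 1 = 0.2918, i.e. 29.18%.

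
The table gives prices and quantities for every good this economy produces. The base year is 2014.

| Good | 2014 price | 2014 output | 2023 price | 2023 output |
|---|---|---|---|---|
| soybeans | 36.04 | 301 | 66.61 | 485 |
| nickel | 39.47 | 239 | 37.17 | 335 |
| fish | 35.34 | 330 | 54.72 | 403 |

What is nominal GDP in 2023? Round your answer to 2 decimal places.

66809.96

Nominal GDP 2023 = Σ (p_2023 × q_2023) = 66.61·485 + 37.17·335 + 54.72·403 = 66809.96.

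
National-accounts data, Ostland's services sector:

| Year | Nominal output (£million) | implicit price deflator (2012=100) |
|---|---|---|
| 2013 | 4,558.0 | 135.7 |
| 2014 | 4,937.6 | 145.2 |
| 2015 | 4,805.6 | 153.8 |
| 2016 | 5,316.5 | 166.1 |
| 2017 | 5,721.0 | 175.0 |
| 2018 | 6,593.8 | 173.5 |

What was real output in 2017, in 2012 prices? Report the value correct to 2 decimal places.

Real output 2017 = 5721.0 / 1.750 = 3269.14.

£3,269.14 million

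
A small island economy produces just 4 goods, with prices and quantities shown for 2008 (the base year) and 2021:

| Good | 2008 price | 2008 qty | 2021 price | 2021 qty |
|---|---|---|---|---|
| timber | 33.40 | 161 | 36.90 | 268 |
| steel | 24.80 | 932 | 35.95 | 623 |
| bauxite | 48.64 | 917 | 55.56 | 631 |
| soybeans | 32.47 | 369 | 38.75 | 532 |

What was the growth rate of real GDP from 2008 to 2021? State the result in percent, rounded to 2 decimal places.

-14.94%

Real GDP 2008 = Nominal GDP 2008 = 33.40·161 + 24.80·932 + 48.64·917 + 32.47·369 = 85075.31.
Real GDP 2021 (at 2008 prices) = 33.40·268 + 24.80·623 + 48.64·631 + 32.47·532 = 72367.48.
Real growth = 72367.48/85075.31 − 1 = -0.1494.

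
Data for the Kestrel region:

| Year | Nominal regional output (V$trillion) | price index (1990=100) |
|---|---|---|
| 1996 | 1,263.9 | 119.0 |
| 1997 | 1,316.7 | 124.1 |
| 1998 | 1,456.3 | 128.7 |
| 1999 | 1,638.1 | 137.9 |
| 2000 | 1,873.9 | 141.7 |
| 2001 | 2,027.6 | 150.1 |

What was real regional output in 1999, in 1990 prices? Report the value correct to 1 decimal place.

V$1,187.9 trillion

Real regional output 1999 = 1638.1 / 1.379 = 1187.89.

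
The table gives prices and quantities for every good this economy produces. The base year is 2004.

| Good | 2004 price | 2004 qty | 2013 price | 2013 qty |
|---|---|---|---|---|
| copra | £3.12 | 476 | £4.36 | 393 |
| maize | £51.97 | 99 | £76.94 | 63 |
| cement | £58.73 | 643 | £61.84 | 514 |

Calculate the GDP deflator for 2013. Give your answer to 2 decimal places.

110.55

Nominal GDP 2013 = 4.36·393 + 76.94·63 + 61.84·514 = 38346.46.
Real GDP 2013 (at 2004 prices) = 3.12·393 + 51.97·63 + 58.73·514 = 34687.49.
Deflator = Nominal/Real × 100 = 38346.46/34687.49 × 100 = 110.548.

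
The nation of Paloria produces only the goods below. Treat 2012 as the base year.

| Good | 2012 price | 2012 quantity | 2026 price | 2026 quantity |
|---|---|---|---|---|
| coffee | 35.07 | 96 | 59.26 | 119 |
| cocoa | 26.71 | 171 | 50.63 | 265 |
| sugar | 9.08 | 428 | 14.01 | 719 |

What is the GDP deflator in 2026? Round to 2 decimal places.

Nominal GDP 2026 = 59.26·119 + 50.63·265 + 14.01·719 = 30542.08.
Real GDP 2026 (at 2012 prices) = 35.07·119 + 26.71·265 + 9.08·719 = 17780.00.
Deflator = Nominal/Real × 100 = 30542.08/17780.00 × 100 = 171.778.

171.78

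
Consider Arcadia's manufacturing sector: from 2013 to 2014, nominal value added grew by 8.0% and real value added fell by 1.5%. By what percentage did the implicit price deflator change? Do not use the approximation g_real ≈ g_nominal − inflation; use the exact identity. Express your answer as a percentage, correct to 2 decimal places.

9.64%

(1 + g_nom) = (1 + g_real)(1 + π), so π = 1.0800 / 0.9850 − 1 = 0.09645.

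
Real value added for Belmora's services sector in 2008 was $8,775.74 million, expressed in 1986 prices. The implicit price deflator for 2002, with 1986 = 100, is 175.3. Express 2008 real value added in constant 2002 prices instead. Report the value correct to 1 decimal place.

Real value added in 2002 prices = Real value added in 1986 prices × (P_2002/P_1986) = 8775.74 × 1.753 = 15383.87.

$15,383.9 million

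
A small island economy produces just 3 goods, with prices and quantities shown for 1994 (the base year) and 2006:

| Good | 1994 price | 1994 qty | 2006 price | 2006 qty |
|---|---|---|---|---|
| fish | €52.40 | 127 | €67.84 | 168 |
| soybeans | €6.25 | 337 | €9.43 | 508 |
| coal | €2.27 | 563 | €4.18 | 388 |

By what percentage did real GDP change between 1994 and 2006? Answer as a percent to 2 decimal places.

28.09%

Real GDP 1994 = Nominal GDP 1994 = 52.40·127 + 6.25·337 + 2.27·563 = 10039.06.
Real GDP 2006 (at 1994 prices) = 52.40·168 + 6.25·508 + 2.27·388 = 12858.96.
Real growth = 12858.96/10039.06 − 1 = 0.2809.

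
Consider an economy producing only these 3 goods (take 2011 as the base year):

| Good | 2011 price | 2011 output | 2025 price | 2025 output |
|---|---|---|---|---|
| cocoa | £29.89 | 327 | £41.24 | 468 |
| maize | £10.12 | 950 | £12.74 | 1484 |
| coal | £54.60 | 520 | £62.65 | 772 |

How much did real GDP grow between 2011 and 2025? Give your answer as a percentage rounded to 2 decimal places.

48.93%

Real GDP 2011 = Nominal GDP 2011 = 29.89·327 + 10.12·950 + 54.60·520 = 47780.03.
Real GDP 2025 (at 2011 prices) = 29.89·468 + 10.12·1484 + 54.60·772 = 71157.80.
Real growth = 71157.80/47780.03 − 1 = 0.4893.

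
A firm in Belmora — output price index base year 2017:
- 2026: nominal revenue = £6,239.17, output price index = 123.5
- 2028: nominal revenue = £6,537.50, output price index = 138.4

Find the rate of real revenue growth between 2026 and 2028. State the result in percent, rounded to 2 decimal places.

-6.50%

Deflate each year: 2026 → 6239.17/1.235 = 5051.96; 2028 → 6537.50/1.384 = 4723.63.
So real revenue changed by 4723.63/5051.96 − 1 = -0.0650, i.e. -6.50%.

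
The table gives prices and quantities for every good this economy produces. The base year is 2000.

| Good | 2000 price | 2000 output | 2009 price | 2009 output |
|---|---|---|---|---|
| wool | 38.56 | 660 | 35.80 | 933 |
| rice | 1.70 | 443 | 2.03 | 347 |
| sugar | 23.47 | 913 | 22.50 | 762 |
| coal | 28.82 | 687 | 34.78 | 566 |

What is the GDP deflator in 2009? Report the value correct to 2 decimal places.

100.25

Nominal GDP 2009 = 35.80·933 + 2.03·347 + 22.50·762 + 34.78·566 = 70936.29.
Real GDP 2009 (at 2000 prices) = 38.56·933 + 1.70·347 + 23.47·762 + 28.82·566 = 70762.64.
Deflator = Nominal/Real × 100 = 70936.29/70762.64 × 100 = 100.245.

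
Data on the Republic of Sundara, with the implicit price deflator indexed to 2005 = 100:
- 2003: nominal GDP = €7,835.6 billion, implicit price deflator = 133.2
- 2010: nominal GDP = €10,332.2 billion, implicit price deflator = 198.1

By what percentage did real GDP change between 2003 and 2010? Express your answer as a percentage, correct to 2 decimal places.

Real GDP 2003 = 7835.6 / 1.332 = 5882.58.
Real GDP 2010 = 10332.2 / 1.981 = 5215.65.
Real growth = 5215.65 / 5882.58 − 1 = -0.1134.

-11.34%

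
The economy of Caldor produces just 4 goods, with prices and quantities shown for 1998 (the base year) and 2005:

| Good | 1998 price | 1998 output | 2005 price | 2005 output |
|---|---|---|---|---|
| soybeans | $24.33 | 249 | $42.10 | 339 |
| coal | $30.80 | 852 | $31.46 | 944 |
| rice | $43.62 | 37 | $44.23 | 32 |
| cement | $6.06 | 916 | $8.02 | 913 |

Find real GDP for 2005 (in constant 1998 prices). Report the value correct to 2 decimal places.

Real GDP 2005 = Σ (p_1998 × q_2005) = 24.33·339 + 30.80·944 + 43.62·32 + 6.06·913 = 44251.69.

$44251.69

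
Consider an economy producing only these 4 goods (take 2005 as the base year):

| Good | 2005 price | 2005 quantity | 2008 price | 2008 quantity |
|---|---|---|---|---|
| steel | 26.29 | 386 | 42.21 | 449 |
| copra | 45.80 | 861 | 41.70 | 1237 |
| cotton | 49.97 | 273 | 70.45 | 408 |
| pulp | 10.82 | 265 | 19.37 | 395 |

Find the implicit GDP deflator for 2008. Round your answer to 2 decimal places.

114.83

Nominal GDP 2008 = 42.21·449 + 41.70·1237 + 70.45·408 + 19.37·395 = 106929.94.
Real GDP 2008 (at 2005 prices) = 26.29·449 + 45.80·1237 + 49.97·408 + 10.82·395 = 93120.47.
Deflator = Nominal/Real × 100 = 106929.94/93120.47 × 100 = 114.830.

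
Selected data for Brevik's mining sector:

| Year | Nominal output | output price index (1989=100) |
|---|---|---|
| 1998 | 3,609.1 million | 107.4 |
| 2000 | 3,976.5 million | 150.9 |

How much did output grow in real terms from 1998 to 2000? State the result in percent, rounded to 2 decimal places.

-21.58%

Real output 1998 = 3609.1 / 1.074 = 3360.43.
Real output 2000 = 3976.5 / 1.509 = 2635.19.
Real growth = 2635.19 / 3360.43 − 1 = -0.2158.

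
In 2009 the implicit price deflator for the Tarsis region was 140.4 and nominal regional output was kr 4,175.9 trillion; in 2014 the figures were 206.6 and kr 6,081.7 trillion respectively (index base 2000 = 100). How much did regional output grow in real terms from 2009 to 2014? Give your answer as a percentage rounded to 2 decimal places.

-1.03%

Real regional output 2009 = 4175.9 / 1.404 = 2974.29.
Real regional output 2014 = 6081.7 / 2.066 = 2943.71.
Real growth = 2943.71 / 2974.29 − 1 = -0.0103.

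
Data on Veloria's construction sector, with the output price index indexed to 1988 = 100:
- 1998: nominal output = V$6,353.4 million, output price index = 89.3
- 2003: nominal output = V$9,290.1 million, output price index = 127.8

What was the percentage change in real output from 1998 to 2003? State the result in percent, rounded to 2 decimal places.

2.17%

Deflate each year: 1998 → 6353.4/0.893 = 7114.67; 2003 → 9290.1/1.278 = 7269.25.
So real output changed by 7269.25/7114.67 − 1 = 0.0217, i.e. 2.17%.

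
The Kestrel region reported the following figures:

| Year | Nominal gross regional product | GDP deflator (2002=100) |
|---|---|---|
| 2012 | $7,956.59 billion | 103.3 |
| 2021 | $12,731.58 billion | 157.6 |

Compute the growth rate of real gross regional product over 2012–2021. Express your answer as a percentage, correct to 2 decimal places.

4.88%

Deflate each year: 2012 → 7956.59/1.033 = 7702.41; 2021 → 12731.58/1.576 = 8078.41.
So real gross regional product changed by 8078.41/7702.41 − 1 = 0.0488, i.e. 4.88%.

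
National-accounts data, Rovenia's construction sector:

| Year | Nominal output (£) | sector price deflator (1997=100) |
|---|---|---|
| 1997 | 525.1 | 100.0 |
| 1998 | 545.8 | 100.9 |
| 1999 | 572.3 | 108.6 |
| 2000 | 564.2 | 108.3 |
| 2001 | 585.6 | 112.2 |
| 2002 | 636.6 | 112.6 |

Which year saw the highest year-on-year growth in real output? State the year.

2002

1998: real = 545.8/1.009 = 540.93; growth vs 1997 (525.10) = 3.01%.
1999: real = 572.3/1.086 = 526.98; growth vs 1998 (540.93) = -2.58%.
2000: real = 564.2/1.083 = 520.96; growth vs 1999 (526.98) = -1.14%.
2001: real = 585.6/1.122 = 521.93; growth vs 2000 (520.96) = 0.19%.
2002: real = 636.6/1.126 = 565.36; growth vs 2001 (521.93) = 8.32%.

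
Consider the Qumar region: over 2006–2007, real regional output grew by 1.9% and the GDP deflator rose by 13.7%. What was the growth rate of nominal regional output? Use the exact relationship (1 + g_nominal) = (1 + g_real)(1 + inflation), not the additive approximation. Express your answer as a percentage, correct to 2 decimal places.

(1 + g_nom) = (1 + g_real)(1 + π) = 1.0190 × 1.1370 = 1.15860.

15.86%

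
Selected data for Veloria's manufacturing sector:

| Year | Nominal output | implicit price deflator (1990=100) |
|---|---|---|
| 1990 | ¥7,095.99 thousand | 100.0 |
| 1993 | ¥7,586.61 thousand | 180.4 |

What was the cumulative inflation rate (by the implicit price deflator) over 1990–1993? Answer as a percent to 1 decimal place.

80.4%

Price-level change = 180.4 / 100.0 − 1 = 0.8040.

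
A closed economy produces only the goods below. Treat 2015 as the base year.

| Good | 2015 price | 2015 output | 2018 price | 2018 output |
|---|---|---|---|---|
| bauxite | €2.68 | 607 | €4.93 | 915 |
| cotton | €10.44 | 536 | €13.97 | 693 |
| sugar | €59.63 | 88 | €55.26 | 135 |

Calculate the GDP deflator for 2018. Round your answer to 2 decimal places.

Nominal GDP 2018 = 4.93·915 + 13.97·693 + 55.26·135 = 21652.26.
Real GDP 2018 (at 2015 prices) = 2.68·915 + 10.44·693 + 59.63·135 = 17737.17.
Deflator = Nominal/Real × 100 = 21652.26/17737.17 × 100 = 122.073.

122.07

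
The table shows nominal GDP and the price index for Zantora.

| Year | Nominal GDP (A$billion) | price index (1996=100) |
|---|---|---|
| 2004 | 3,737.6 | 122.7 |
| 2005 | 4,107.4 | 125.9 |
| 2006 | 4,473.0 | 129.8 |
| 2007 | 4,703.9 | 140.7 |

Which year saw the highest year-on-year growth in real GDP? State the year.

2005

2005: real = 4107.4/1.259 = 3262.43; growth vs 2004 (3046.13) = 7.10%.
2006: real = 4473.0/1.298 = 3446.07; growth vs 2005 (3262.43) = 5.63%.
2007: real = 4703.9/1.407 = 3343.21; growth vs 2006 (3446.07) = -2.98%.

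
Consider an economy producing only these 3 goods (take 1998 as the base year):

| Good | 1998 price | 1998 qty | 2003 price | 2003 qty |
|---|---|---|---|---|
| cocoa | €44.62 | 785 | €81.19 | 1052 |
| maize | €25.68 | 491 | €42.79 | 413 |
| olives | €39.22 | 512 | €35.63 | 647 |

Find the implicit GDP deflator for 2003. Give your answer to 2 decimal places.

Nominal GDP 2003 = 81.19·1052 + 42.79·413 + 35.63·647 = 126136.76.
Real GDP 2003 (at 1998 prices) = 44.62·1052 + 25.68·413 + 39.22·647 = 82921.42.
Deflator = Nominal/Real × 100 = 126136.76/82921.42 × 100 = 152.116.

152.12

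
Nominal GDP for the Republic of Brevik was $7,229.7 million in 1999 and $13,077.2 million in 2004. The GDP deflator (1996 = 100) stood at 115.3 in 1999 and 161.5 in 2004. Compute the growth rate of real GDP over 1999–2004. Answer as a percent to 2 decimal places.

29.14%

Deflate each year: 1999 → 7229.7/1.153 = 6270.34; 2004 → 13077.2/1.615 = 8097.34.
So real GDP changed by 8097.34/6270.34 − 1 = 0.2914, i.e. 29.14%.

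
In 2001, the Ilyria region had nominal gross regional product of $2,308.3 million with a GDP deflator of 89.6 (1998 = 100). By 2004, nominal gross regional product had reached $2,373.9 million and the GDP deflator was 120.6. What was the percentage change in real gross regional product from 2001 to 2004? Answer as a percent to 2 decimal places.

Deflate each year: 2001 → 2308.3/0.896 = 2576.23; 2004 → 2373.9/1.206 = 1968.41.
So real gross regional product changed by 1968.41/2576.23 − 1 = -0.2359, i.e. -23.59%.

-23.59%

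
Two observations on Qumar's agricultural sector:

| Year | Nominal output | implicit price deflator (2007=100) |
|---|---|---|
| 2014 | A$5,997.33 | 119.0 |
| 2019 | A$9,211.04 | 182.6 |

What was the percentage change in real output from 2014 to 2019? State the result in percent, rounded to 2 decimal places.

0.09%

Deflate each year: 2014 → 5997.33/1.190 = 5039.77; 2019 → 9211.04/1.826 = 5044.38.
So real output changed by 5044.38/5039.77 − 1 = 0.0009, i.e. 0.09%.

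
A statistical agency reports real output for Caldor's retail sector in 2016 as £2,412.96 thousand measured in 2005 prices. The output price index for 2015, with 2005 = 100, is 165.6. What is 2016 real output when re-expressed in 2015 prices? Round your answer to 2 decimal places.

Real output in 2015 prices = Real output in 2005 prices × (P_2015/P_2005) = 2412.96 × 1.656 = 3995.86.

£3,995.86 thousand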